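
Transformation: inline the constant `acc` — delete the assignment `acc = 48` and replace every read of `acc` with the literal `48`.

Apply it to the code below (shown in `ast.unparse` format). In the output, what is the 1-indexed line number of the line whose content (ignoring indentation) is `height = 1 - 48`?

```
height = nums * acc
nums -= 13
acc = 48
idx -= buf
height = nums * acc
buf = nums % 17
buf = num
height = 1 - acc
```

Transformed code:
height = nums * 48
nums -= 13
idx -= buf
height = nums * 48
buf = nums % 17
buf = num
height = 1 - 48

7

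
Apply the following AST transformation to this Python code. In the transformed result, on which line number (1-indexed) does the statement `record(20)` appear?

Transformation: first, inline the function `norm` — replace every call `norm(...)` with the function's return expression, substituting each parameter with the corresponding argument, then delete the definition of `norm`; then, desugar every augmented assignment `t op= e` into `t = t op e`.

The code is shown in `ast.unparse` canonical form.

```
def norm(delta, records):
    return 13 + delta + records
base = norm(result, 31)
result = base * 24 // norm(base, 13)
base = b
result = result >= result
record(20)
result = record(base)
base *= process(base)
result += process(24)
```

Transformed code:
base = 13 + result + 31
result = base * 24 // (13 + base + 13)
base = b
result = result >= result
record(20)
result = record(base)
base = base * process(base)
result = result + process(24)

5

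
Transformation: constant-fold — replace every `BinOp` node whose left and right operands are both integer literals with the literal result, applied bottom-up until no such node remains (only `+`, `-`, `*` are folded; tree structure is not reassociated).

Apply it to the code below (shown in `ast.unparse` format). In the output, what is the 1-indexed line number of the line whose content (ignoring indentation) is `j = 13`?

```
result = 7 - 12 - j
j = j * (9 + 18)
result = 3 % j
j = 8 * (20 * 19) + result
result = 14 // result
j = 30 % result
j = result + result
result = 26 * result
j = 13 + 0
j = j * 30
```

Transformed code:
result = -5 - j
j = j * 27
result = 3 % j
j = 3040 + result
result = 14 // result
j = 30 % result
j = result + result
result = 26 * result
j = 13
j = j * 30

9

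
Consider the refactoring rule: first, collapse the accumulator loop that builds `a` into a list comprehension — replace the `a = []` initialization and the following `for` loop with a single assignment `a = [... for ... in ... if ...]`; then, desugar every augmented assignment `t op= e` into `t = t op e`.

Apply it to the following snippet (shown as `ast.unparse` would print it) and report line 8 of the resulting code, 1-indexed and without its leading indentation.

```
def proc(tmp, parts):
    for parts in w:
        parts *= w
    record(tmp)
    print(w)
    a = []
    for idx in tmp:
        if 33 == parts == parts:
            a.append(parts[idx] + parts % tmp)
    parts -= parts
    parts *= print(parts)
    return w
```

Transformed code:
def proc(tmp, parts):
    for parts in w:
        parts = parts * w
    record(tmp)
    print(w)
    a = [parts[idx] + parts % tmp for idx in tmp if 33 == parts == parts]
    parts = parts - parts
    parts = parts * print(parts)
    return w

parts = parts * print(parts)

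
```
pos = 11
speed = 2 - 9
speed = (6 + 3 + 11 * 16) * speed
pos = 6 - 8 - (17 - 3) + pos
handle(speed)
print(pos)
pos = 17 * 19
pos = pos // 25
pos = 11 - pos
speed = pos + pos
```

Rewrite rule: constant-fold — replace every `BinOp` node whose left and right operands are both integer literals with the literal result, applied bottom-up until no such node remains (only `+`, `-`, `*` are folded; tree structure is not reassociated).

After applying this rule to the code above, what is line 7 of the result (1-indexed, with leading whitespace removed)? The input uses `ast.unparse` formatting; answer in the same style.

pos = 323

Transformed code:
pos = 11
speed = -7
speed = 185 * speed
pos = -16 + pos
handle(speed)
print(pos)
pos = 323
pos = pos // 25
pos = 11 - pos
speed = pos + pos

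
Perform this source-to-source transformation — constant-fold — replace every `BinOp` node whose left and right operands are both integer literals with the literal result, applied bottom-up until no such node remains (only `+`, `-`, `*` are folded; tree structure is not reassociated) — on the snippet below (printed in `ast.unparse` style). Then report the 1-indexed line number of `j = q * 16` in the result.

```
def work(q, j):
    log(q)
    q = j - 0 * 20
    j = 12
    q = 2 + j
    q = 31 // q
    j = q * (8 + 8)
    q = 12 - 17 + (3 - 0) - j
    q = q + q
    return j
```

Transformed code:
def work(q, j):
    log(q)
    q = j - 0
    j = 12
    q = 2 + j
    q = 31 // q
    j = q * 16
    q = -2 - j
    q = q + q
    return j

7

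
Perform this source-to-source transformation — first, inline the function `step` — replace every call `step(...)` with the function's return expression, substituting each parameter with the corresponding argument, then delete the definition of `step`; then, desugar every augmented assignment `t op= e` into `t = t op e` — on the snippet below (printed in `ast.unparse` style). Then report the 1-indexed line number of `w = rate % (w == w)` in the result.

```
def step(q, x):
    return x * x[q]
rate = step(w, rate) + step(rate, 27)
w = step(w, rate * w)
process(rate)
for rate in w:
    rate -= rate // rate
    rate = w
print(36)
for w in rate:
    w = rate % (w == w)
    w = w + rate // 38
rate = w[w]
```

Transformed code:
rate = rate * rate[w] + 27 * 27[rate]
w = rate * w * (rate * w)[w]
process(rate)
for rate in w:
    rate = rate - rate // rate
    rate = w
print(36)
for w in rate:
    w = rate % (w == w)
    w = w + rate // 38
rate = w[w]

9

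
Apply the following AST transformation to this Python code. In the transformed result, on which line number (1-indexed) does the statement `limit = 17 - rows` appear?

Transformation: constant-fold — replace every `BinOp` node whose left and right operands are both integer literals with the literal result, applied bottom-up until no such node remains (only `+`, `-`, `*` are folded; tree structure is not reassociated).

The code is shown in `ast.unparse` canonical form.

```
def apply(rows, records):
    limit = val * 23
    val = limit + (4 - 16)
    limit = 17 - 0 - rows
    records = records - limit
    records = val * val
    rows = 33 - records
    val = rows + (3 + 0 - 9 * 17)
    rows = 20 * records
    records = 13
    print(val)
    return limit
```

4

Transformed code:
def apply(rows, records):
    limit = val * 23
    val = limit + -12
    limit = 17 - rows
    records = records - limit
    records = val * val
    rows = 33 - records
    val = rows + -150
    rows = 20 * records
    records = 13
    print(val)
    return limit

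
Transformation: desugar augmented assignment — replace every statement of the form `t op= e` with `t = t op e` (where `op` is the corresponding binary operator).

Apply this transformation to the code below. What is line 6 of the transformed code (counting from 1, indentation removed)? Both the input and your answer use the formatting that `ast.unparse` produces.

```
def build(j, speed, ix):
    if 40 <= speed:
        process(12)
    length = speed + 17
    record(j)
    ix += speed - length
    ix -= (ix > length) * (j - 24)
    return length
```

ix = ix + (speed - length)

Transformed code:
def build(j, speed, ix):
    if 40 <= speed:
        process(12)
    length = speed + 17
    record(j)
    ix = ix + (speed - length)
    ix = ix - (ix > length) * (j - 24)
    return length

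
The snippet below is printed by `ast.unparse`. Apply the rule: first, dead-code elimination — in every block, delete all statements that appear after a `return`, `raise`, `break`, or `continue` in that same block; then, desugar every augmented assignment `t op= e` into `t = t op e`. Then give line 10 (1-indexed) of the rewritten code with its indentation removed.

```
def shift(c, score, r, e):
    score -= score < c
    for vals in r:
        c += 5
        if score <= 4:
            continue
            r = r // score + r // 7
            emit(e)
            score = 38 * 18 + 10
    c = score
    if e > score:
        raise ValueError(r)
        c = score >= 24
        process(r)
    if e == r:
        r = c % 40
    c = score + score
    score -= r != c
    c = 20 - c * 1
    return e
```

Transformed code:
def shift(c, score, r, e):
    score = score - (score < c)
    for vals in r:
        c = c + 5
        if score <= 4:
            continue
    c = score
    if e > score:
        raise ValueError(r)
    if e == r:
        r = c % 40
    c = score + score
    score = score - (r != c)
    c = 20 - c * 1
    return e

if e == r:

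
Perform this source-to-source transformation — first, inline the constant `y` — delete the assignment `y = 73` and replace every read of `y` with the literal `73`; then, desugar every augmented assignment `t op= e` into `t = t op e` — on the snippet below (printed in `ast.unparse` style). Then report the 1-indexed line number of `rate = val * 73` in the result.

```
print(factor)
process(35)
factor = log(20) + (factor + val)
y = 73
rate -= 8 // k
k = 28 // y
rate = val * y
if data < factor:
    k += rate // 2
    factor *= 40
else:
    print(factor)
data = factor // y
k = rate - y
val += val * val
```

Transformed code:
print(factor)
process(35)
factor = log(20) + (factor + val)
rate = rate - 8 // k
k = 28 // 73
rate = val * 73
if data < factor:
    k = k + rate // 2
    factor = factor * 40
else:
    print(factor)
data = factor // 73
k = rate - 73
val = val + val * val

6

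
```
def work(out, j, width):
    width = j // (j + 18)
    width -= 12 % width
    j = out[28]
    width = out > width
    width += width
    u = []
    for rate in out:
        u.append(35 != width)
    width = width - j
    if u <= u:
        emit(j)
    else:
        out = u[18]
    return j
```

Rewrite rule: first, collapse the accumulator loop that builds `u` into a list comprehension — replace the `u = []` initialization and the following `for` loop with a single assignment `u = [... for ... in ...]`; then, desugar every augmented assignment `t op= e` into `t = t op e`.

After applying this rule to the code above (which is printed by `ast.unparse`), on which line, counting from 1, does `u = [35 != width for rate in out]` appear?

Transformed code:
def work(out, j, width):
    width = j // (j + 18)
    width = width - 12 % width
    j = out[28]
    width = out > width
    width = width + width
    u = [35 != width for rate in out]
    width = width - j
    if u <= u:
        emit(j)
    else:
        out = u[18]
    return j

7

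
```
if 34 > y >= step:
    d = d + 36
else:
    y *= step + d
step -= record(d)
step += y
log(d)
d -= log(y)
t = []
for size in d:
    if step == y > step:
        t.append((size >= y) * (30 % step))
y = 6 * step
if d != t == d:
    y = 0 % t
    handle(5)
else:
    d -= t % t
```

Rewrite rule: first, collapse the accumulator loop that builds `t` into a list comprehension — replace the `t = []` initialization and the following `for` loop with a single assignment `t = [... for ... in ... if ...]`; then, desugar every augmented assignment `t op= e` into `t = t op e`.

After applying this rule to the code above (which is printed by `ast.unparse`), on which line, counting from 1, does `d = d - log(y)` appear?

8

Transformed code:
if 34 > y >= step:
    d = d + 36
else:
    y = y * (step + d)
step = step - record(d)
step = step + y
log(d)
d = d - log(y)
t = [(size >= y) * (30 % step) for size in d if step == y > step]
y = 6 * step
if d != t == d:
    y = 0 % t
    handle(5)
else:
    d = d - t % t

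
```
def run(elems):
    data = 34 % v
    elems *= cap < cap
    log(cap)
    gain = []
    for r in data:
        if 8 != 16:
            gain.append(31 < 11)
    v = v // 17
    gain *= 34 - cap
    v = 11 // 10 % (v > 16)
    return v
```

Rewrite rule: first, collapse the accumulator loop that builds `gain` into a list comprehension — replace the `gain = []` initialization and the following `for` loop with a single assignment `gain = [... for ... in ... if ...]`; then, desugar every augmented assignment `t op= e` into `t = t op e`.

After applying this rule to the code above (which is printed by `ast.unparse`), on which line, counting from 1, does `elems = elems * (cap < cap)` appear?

Transformed code:
def run(elems):
    data = 34 % v
    elems = elems * (cap < cap)
    log(cap)
    gain = [31 < 11 for r in data if 8 != 16]
    v = v // 17
    gain = gain * (34 - cap)
    v = 11 // 10 % (v > 16)
    return v

3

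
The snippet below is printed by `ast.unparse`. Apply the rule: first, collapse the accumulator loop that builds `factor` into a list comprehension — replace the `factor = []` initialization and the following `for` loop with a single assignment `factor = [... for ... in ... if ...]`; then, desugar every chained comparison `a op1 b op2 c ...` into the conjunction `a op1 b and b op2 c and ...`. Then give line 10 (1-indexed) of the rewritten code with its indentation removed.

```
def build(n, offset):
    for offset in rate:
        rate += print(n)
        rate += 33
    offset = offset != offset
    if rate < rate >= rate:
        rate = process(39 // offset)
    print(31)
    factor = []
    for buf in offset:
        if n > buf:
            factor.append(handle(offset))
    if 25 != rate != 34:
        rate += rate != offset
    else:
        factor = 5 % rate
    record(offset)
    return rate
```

Transformed code:
def build(n, offset):
    for offset in rate:
        rate += print(n)
        rate += 33
    offset = offset != offset
    if rate < rate and rate >= rate:
        rate = process(39 // offset)
    print(31)
    factor = [handle(offset) for buf in offset if n > buf]
    if 25 != rate and rate != 34:
        rate += rate != offset
    else:
        factor = 5 % rate
    record(offset)
    return rate

if 25 != rate and rate != 34:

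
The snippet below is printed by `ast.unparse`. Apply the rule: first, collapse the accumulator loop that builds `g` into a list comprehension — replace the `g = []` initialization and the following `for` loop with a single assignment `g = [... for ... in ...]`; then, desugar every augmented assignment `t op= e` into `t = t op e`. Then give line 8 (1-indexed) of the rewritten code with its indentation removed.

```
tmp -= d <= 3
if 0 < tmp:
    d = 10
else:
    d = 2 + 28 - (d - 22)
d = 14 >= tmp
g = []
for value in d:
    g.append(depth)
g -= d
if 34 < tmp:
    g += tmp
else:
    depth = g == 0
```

Transformed code:
tmp = tmp - (d <= 3)
if 0 < tmp:
    d = 10
else:
    d = 2 + 28 - (d - 22)
d = 14 >= tmp
g = [depth for value in d]
g = g - d
if 34 < tmp:
    g = g + tmp
else:
    depth = g == 0

g = g - d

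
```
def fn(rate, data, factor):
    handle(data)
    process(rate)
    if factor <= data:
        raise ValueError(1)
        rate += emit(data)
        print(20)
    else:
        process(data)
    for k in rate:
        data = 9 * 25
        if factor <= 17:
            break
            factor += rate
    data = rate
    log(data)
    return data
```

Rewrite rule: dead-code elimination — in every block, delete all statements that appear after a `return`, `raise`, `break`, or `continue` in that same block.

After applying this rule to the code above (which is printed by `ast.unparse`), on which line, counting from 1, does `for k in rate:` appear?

8

Transformed code:
def fn(rate, data, factor):
    handle(data)
    process(rate)
    if factor <= data:
        raise ValueError(1)
    else:
        process(data)
    for k in rate:
        data = 9 * 25
        if factor <= 17:
            break
    data = rate
    log(data)
    return data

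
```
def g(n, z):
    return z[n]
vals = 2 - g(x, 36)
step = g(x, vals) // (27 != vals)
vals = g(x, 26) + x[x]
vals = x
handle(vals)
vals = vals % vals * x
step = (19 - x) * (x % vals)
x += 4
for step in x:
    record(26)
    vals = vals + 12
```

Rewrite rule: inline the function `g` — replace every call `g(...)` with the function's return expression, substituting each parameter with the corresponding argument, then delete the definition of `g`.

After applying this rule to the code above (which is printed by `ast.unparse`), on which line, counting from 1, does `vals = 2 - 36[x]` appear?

Transformed code:
vals = 2 - 36[x]
step = vals[x] // (27 != vals)
vals = 26[x] + x[x]
vals = x
handle(vals)
vals = vals % vals * x
step = (19 - x) * (x % vals)
x += 4
for step in x:
    record(26)
    vals = vals + 12

1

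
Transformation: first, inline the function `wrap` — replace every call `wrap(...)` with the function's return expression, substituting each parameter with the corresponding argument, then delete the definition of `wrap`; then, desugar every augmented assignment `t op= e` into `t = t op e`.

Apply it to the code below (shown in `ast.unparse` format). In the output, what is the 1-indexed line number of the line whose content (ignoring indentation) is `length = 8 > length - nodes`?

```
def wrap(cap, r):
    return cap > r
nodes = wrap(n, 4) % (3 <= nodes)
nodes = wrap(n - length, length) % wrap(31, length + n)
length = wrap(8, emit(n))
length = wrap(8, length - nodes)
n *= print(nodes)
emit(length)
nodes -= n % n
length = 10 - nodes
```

Transformed code:
nodes = (n > 4) % (3 <= nodes)
nodes = (n - length > length) % (31 > length + n)
length = 8 > emit(n)
length = 8 > length - nodes
n = n * print(nodes)
emit(length)
nodes = nodes - n % n
length = 10 - nodes

4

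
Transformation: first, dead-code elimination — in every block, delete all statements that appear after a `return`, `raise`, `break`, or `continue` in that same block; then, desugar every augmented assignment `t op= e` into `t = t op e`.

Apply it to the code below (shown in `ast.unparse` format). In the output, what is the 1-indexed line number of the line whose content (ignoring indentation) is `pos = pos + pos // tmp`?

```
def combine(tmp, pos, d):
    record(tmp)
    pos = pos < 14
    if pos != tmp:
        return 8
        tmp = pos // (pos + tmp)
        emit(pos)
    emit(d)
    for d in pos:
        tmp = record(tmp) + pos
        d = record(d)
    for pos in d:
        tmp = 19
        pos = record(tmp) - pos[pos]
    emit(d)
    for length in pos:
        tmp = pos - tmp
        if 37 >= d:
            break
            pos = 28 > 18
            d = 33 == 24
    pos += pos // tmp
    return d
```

Transformed code:
def combine(tmp, pos, d):
    record(tmp)
    pos = pos < 14
    if pos != tmp:
        return 8
    emit(d)
    for d in pos:
        tmp = record(tmp) + pos
        d = record(d)
    for pos in d:
        tmp = 19
        pos = record(tmp) - pos[pos]
    emit(d)
    for length in pos:
        tmp = pos - tmp
        if 37 >= d:
            break
    pos = pos + pos // tmp
    return d

18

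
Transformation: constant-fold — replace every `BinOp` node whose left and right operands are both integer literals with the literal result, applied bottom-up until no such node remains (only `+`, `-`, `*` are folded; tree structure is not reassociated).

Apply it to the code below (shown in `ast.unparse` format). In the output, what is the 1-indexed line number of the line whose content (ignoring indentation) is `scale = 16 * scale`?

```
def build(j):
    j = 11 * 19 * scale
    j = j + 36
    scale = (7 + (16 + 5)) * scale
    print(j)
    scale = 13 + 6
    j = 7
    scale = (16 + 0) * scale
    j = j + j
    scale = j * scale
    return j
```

8

Transformed code:
def build(j):
    j = 209 * scale
    j = j + 36
    scale = 28 * scale
    print(j)
    scale = 19
    j = 7
    scale = 16 * scale
    j = j + j
    scale = j * scale
    return j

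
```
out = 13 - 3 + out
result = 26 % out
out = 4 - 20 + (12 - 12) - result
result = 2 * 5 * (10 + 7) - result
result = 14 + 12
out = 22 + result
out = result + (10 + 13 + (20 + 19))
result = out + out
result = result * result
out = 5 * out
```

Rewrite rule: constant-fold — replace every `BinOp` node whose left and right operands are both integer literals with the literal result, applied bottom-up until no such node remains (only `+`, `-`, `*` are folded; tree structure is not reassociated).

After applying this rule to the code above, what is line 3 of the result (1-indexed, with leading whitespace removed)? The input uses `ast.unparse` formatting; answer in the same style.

out = -16 - result

Transformed code:
out = 10 + out
result = 26 % out
out = -16 - result
result = 170 - result
result = 26
out = 22 + result
out = result + 62
result = out + out
result = result * result
out = 5 * out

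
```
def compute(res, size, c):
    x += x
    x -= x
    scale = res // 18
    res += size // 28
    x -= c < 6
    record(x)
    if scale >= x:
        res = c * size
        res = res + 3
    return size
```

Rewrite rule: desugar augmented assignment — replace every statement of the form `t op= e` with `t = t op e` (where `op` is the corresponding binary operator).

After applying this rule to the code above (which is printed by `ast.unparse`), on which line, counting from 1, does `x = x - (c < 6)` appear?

6

Transformed code:
def compute(res, size, c):
    x = x + x
    x = x - x
    scale = res // 18
    res = res + size // 28
    x = x - (c < 6)
    record(x)
    if scale >= x:
        res = c * size
        res = res + 3
    return size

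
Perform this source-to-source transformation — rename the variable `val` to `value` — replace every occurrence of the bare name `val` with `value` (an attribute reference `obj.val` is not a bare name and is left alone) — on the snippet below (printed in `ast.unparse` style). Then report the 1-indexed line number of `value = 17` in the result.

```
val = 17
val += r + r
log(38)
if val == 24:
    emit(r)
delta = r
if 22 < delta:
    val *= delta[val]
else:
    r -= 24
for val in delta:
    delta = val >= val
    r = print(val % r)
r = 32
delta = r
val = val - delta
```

Transformed code:
value = 17
value += r + r
log(38)
if value == 24:
    emit(r)
delta = r
if 22 < delta:
    value *= delta[value]
else:
    r -= 24
for value in delta:
    delta = value >= value
    r = print(value % r)
r = 32
delta = r
value = value - delta

1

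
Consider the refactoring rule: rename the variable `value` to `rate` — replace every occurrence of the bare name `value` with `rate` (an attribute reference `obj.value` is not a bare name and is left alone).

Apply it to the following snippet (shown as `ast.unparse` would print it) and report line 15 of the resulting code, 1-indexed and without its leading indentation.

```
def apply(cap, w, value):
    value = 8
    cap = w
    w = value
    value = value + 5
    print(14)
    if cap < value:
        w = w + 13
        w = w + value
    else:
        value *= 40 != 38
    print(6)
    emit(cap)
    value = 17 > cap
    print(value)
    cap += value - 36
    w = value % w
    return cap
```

print(rate)

Transformed code:
def apply(cap, w, rate):
    rate = 8
    cap = w
    w = rate
    rate = rate + 5
    print(14)
    if cap < rate:
        w = w + 13
        w = w + rate
    else:
        rate *= 40 != 38
    print(6)
    emit(cap)
    rate = 17 > cap
    print(rate)
    cap += rate - 36
    w = rate % w
    return cap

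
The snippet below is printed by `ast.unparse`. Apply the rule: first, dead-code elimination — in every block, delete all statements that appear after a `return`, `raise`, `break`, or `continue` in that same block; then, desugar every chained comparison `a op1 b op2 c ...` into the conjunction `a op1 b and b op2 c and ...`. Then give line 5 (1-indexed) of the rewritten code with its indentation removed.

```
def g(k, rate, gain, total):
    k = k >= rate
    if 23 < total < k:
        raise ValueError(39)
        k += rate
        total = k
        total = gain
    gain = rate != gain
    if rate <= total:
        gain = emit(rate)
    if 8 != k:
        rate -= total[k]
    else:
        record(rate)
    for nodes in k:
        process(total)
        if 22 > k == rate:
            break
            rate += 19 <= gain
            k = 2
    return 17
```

Transformed code:
def g(k, rate, gain, total):
    k = k >= rate
    if 23 < total and total < k:
        raise ValueError(39)
    gain = rate != gain
    if rate <= total:
        gain = emit(rate)
    if 8 != k:
        rate -= total[k]
    else:
        record(rate)
    for nodes in k:
        process(total)
        if 22 > k and k == rate:
            break
    return 17

gain = rate != gain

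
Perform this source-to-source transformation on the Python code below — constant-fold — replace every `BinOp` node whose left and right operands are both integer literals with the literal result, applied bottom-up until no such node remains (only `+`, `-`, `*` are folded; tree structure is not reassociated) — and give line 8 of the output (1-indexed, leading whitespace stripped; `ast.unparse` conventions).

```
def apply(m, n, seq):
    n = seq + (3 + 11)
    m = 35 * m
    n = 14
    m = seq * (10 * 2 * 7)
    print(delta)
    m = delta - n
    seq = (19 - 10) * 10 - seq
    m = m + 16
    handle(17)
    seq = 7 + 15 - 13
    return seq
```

Transformed code:
def apply(m, n, seq):
    n = seq + 14
    m = 35 * m
    n = 14
    m = seq * 140
    print(delta)
    m = delta - n
    seq = 90 - seq
    m = m + 16
    handle(17)
    seq = 9
    return seq

seq = 90 - seq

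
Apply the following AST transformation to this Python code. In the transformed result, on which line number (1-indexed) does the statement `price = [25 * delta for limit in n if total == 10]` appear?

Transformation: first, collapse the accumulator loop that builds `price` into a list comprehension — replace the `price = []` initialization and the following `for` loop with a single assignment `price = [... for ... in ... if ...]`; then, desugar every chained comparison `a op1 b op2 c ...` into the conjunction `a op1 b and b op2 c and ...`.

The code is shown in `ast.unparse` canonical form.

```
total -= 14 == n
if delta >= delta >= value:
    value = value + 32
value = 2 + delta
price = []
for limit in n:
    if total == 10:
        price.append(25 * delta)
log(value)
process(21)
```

Transformed code:
total -= 14 == n
if delta >= delta and delta >= value:
    value = value + 32
value = 2 + delta
price = [25 * delta for limit in n if total == 10]
log(value)
process(21)

5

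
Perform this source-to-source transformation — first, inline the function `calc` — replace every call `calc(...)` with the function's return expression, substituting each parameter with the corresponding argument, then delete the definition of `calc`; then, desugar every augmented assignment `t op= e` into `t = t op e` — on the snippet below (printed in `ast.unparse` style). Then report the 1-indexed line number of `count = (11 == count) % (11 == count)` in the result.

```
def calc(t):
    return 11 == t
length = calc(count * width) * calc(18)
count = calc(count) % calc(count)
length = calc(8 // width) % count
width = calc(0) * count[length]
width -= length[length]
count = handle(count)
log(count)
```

Transformed code:
length = (11 == count * width) * (11 == 18)
count = (11 == count) % (11 == count)
length = (11 == 8 // width) % count
width = (11 == 0) * count[length]
width = width - length[length]
count = handle(count)
log(count)

2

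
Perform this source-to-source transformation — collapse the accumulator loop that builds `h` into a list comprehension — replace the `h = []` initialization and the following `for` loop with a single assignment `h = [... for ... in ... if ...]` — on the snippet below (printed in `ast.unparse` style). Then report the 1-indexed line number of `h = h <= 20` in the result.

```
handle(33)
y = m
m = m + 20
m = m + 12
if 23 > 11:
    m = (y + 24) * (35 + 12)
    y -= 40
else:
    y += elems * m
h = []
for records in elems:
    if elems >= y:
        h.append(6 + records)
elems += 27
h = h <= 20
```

Transformed code:
handle(33)
y = m
m = m + 20
m = m + 12
if 23 > 11:
    m = (y + 24) * (35 + 12)
    y -= 40
else:
    y += elems * m
h = [6 + records for records in elems if elems >= y]
elems += 27
h = h <= 20

12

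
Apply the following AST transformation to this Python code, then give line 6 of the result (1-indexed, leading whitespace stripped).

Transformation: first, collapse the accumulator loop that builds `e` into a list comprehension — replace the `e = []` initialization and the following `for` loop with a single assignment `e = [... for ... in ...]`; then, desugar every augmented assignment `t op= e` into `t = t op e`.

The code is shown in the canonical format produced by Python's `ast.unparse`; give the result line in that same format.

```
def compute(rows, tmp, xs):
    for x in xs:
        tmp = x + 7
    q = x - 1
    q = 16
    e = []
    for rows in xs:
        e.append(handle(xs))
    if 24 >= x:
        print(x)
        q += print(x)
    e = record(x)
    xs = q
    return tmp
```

Transformed code:
def compute(rows, tmp, xs):
    for x in xs:
        tmp = x + 7
    q = x - 1
    q = 16
    e = [handle(xs) for rows in xs]
    if 24 >= x:
        print(x)
        q = q + print(x)
    e = record(x)
    xs = q
    return tmp

e = [handle(xs) for rows in xs]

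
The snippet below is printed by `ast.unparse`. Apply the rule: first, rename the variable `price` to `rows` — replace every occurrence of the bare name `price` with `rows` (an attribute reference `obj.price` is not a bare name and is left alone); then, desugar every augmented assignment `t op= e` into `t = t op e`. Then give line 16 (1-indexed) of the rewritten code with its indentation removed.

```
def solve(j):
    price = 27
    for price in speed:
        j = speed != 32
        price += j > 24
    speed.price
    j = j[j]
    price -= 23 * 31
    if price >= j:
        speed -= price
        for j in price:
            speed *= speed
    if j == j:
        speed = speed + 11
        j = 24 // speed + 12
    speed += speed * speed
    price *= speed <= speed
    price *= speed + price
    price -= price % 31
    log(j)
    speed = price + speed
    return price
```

Transformed code:
def solve(j):
    rows = 27
    for rows in speed:
        j = speed != 32
        rows = rows + (j > 24)
    speed.price
    j = j[j]
    rows = rows - 23 * 31
    if rows >= j:
        speed = speed - rows
        for j in rows:
            speed = speed * speed
    if j == j:
        speed = speed + 11
        j = 24 // speed + 12
    speed = speed + speed * speed
    rows = rows * (speed <= speed)
    rows = rows * (speed + rows)
    rows = rows - rows % 31
    log(j)
    speed = rows + speed
    return rows

speed = speed + speed * speed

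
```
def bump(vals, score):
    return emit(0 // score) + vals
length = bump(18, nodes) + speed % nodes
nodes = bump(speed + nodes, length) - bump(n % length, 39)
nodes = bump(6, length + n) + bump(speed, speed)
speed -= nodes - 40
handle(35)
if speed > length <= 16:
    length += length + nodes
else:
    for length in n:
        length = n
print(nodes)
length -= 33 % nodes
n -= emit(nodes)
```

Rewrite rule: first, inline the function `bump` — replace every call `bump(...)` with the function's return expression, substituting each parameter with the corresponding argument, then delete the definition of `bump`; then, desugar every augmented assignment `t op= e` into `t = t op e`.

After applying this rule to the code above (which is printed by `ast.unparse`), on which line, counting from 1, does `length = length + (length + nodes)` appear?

7

Transformed code:
length = emit(0 // nodes) + 18 + speed % nodes
nodes = emit(0 // length) + (speed + nodes) - (emit(0 // 39) + n % length)
nodes = emit(0 // (length + n)) + 6 + (emit(0 // speed) + speed)
speed = speed - (nodes - 40)
handle(35)
if speed > length <= 16:
    length = length + (length + nodes)
else:
    for length in n:
        length = n
print(nodes)
length = length - 33 % nodes
n = n - emit(nodes)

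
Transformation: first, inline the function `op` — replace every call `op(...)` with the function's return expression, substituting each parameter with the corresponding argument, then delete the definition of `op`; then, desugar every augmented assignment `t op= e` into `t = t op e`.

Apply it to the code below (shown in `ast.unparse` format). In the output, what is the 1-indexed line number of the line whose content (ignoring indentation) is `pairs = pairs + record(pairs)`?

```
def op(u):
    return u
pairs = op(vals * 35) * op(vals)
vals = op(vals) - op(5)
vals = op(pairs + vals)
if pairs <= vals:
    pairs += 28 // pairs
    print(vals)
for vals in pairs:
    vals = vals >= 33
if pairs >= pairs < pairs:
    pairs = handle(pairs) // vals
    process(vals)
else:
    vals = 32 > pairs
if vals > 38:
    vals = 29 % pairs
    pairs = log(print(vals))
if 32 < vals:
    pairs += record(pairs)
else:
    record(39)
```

Transformed code:
pairs = vals * 35 * vals
vals = vals - 5
vals = pairs + vals
if pairs <= vals:
    pairs = pairs + 28 // pairs
    print(vals)
for vals in pairs:
    vals = vals >= 33
if pairs >= pairs < pairs:
    pairs = handle(pairs) // vals
    process(vals)
else:
    vals = 32 > pairs
if vals > 38:
    vals = 29 % pairs
    pairs = log(print(vals))
if 32 < vals:
    pairs = pairs + record(pairs)
else:
    record(39)

18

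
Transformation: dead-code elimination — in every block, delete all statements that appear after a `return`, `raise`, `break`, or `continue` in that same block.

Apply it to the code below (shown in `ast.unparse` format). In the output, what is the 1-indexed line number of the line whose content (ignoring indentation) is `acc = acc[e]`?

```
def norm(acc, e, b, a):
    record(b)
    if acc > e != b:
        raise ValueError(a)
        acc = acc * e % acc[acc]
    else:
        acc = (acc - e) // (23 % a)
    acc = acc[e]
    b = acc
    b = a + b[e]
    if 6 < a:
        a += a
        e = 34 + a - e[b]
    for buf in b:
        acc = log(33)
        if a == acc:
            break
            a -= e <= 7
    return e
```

7

Transformed code:
def norm(acc, e, b, a):
    record(b)
    if acc > e != b:
        raise ValueError(a)
    else:
        acc = (acc - e) // (23 % a)
    acc = acc[e]
    b = acc
    b = a + b[e]
    if 6 < a:
        a += a
        e = 34 + a - e[b]
    for buf in b:
        acc = log(33)
        if a == acc:
            break
    return e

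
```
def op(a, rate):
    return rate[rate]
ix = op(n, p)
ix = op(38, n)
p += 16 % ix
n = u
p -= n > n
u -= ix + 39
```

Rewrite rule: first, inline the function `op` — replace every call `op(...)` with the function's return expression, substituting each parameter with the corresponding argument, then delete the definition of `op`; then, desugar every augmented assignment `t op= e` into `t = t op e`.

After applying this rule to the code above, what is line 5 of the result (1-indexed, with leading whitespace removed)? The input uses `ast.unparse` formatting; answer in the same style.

p = p - (n > n)

Transformed code:
ix = p[p]
ix = n[n]
p = p + 16 % ix
n = u
p = p - (n > n)
u = u - (ix + 39)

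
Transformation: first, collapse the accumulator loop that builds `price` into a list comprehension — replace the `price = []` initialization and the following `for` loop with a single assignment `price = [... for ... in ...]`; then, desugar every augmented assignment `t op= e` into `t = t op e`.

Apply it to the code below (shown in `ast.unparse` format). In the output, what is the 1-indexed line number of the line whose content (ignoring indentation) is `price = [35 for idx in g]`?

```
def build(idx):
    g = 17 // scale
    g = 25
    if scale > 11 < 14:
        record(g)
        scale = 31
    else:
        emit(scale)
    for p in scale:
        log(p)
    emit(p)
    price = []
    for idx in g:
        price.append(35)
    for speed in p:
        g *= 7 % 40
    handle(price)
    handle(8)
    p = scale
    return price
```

Transformed code:
def build(idx):
    g = 17 // scale
    g = 25
    if scale > 11 < 14:
        record(g)
        scale = 31
    else:
        emit(scale)
    for p in scale:
        log(p)
    emit(p)
    price = [35 for idx in g]
    for speed in p:
        g = g * (7 % 40)
    handle(price)
    handle(8)
    p = scale
    return price

12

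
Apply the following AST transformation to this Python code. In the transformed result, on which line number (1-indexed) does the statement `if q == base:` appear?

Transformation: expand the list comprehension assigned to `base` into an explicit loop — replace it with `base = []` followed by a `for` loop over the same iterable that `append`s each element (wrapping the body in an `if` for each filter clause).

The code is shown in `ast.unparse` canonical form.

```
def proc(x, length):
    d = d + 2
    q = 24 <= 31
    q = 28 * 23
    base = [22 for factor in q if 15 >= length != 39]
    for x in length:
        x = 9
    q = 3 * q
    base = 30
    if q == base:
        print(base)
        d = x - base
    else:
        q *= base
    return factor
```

13

Transformed code:
def proc(x, length):
    d = d + 2
    q = 24 <= 31
    q = 28 * 23
    base = []
    for factor in q:
        if 15 >= length != 39:
            base.append(22)
    for x in length:
        x = 9
    q = 3 * q
    base = 30
    if q == base:
        print(base)
        d = x - base
    else:
        q *= base
    return factor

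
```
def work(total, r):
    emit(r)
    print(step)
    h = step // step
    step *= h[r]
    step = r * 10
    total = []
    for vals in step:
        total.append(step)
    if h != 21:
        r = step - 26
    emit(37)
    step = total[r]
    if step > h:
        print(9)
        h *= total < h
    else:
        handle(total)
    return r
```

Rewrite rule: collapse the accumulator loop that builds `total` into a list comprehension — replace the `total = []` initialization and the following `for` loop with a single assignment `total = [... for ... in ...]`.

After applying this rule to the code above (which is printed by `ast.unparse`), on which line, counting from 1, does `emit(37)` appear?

10

Transformed code:
def work(total, r):
    emit(r)
    print(step)
    h = step // step
    step *= h[r]
    step = r * 10
    total = [step for vals in step]
    if h != 21:
        r = step - 26
    emit(37)
    step = total[r]
    if step > h:
        print(9)
        h *= total < h
    else:
        handle(total)
    return r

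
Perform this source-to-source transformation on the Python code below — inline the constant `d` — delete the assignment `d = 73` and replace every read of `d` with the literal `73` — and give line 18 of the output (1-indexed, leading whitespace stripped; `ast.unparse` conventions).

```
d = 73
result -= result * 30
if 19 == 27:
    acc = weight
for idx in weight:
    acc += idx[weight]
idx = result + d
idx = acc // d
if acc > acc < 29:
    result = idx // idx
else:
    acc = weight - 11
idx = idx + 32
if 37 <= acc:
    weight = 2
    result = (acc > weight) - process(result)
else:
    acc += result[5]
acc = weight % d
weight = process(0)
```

acc = weight % 73

Transformed code:
result -= result * 30
if 19 == 27:
    acc = weight
for idx in weight:
    acc += idx[weight]
idx = result + 73
idx = acc // 73
if acc > acc < 29:
    result = idx // idx
else:
    acc = weight - 11
idx = idx + 32
if 37 <= acc:
    weight = 2
    result = (acc > weight) - process(result)
else:
    acc += result[5]
acc = weight % 73
weight = process(0)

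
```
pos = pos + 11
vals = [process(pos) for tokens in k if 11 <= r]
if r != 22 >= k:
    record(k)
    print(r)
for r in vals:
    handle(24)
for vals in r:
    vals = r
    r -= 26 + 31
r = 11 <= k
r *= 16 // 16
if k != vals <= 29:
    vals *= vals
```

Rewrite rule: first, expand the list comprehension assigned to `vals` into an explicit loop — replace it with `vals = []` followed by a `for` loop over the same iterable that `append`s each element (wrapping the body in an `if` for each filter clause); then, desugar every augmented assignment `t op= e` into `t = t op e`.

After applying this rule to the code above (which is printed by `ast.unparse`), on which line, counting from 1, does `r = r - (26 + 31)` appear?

Transformed code:
pos = pos + 11
vals = []
for tokens in k:
    if 11 <= r:
        vals.append(process(pos))
if r != 22 >= k:
    record(k)
    print(r)
for r in vals:
    handle(24)
for vals in r:
    vals = r
    r = r - (26 + 31)
r = 11 <= k
r = r * (16 // 16)
if k != vals <= 29:
    vals = vals * vals

13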